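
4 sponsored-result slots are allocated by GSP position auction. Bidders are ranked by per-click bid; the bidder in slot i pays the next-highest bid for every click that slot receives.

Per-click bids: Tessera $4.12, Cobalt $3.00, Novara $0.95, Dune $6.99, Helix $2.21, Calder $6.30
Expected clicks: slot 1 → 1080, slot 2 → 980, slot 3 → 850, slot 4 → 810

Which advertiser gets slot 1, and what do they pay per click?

Per-click bids in order: $6.99 (Dune) > $6.30 (Calder) > $4.12 (Tessera) > $3.00 (Cobalt) > $2.21 (Helix) > …
Slot 1 goes to the first-ranked bidder, Dune, who pays the next bid down: $6.30/click.

Dune; $6.30 per click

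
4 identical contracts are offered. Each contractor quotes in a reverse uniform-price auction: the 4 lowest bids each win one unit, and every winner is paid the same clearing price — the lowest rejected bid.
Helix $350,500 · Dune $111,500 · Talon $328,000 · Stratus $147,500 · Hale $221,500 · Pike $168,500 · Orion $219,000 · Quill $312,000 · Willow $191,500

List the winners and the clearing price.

Sorting: 111,500 (Dune), 147,500 (Stratus), 168,500 (Pike), 191,500 (Willow), 219,000 (Orion), 221,500 (Hale), …
Winners (4 units): Dune, Stratus, Pike, Willow.
Clearing price = lowest rejected bid = $219,000.

Dune, Stratus, Pike, Willow; each is paid $219,000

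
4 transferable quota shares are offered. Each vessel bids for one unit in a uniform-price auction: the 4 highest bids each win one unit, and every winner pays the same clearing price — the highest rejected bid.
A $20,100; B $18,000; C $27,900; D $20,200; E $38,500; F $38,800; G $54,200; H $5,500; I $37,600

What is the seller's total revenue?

Total revenue: $111,600

Bids ranked high→low: 54,200 (G), 38,800 (F), 38,500 (E), 37,600 (I), 27,900 (C), 20,200 (D), …
The 4 highest are G, F, E, I.
Highest unsuccessful bid: $27,900 → clearing price.
Total revenue = 4 × $27,900 = $111,600.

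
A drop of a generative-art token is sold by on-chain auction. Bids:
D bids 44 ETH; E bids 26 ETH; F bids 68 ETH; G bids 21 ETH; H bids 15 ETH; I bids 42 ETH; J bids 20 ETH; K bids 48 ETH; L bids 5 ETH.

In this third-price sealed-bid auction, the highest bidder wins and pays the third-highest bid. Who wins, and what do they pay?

F pays 44 ETH

Bids in order: 68 (F) > 48 (K) > 44 (D) > 42 (I) > 26 (E) > 21 (G) > …
F is highest; pays the third-highest bid, 44 ETH.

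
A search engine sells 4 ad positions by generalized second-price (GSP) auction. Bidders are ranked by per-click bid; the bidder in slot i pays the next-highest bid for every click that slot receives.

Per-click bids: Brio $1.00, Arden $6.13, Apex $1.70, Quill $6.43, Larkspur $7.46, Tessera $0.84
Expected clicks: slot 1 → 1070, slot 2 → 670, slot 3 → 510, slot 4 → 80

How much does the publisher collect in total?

Total revenue: $11934.20

Ranked by bid: $7.46 (Larkspur) > $6.43 (Quill) > $6.13 (Arden) > $1.70 (Apex) > $1.00 (Brio) > …
Slot 1: Larkspur pays $6.43 × 1070 = $6880.10
Slot 2: Quill pays $6.13 × 670 = $4107.10
Slot 3: Arden pays $1.70 × 510 = $867.00
Slot 4: Apex pays $1.00 × 80 = $80.00
Total = $11934.20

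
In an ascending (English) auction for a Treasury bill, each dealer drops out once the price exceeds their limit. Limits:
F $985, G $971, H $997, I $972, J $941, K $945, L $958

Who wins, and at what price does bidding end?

H wins at $985

Sorting limits: 997 (H) > 985 (F) > 972 (I) > 971 (G) > 958 (L) > 945 (K) > …
F is the last rival to drop out, at $985; H remains and wins at that price.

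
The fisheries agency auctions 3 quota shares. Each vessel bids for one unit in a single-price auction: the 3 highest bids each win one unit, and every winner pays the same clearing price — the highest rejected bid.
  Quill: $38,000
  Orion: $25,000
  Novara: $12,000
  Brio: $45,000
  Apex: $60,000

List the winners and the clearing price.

Sorting: 60,000 (Apex), 45,000 (Brio), 38,000 (Quill), 25,000 (Orion), 12,000 (Novara)
The 3 highest are Apex, Brio, Quill.
Clearing price = highest rejected bid = $25,000.

Apex, Brio, Quill; each pays $25,000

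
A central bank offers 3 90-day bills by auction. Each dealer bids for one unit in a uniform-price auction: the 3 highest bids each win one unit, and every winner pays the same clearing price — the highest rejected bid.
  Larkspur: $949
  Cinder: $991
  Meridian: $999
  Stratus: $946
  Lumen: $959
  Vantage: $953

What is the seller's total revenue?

Sorting: 999 (Meridian), 991 (Cinder), 959 (Lumen), 953 (Vantage), 949 (Larkspur), …
The 3 highest are Meridian, Cinder, Lumen.
First losing bid is Vantage's $953, which sets the uniform price.
Total revenue = 3 × $953 = $2,859.

Total revenue: $2,859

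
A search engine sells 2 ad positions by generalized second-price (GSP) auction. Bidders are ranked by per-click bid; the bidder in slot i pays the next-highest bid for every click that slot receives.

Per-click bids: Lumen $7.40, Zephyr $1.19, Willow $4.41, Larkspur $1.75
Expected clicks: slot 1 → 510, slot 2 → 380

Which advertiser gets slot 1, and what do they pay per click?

Sorting advertisers: $7.40 (Lumen) > $4.41 (Willow) > $1.75 (Larkspur) > …
Slot 1 goes to the first-ranked bidder, Lumen, who pays the next bid down: $4.41/click.

Lumen; $4.41 per click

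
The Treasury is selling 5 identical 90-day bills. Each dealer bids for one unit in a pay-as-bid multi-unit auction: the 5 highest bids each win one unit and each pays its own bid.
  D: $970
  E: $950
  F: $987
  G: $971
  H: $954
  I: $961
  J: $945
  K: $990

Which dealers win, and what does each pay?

K $990, F $987, G $971, D $970, I $961

Sorting: 990 (K), 987 (F), 971 (G), 970 (D), 961 (I), 954 (H), 950 (E), …
The 5 highest are K, F, G, D, I.
Each winner pays its own bid: K $990, F $987, G $971, D $970, I $961.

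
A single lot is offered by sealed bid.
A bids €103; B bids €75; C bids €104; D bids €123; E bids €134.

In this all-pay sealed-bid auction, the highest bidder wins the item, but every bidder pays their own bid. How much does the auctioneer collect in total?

Sorting bids: 134 (E) > 123 (D) > 104 (C) > 103 (A) > 75 (B)
E wins with the top bid; all bids are sunk regardless.
Every bidder forfeits their bid regardless of winning.
Revenue = 103 + 75 + 104 + 123 + 134 = €539.

Total revenue: €539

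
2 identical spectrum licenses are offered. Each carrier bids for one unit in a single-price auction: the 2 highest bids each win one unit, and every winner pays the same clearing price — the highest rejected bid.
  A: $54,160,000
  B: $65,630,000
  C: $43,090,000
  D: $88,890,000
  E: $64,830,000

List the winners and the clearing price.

Ordering the bids: 88,890,000 (D), 65,630,000 (B), 64,830,000 (E), 54,160,000 (A), …
Top 2: D, B.
Highest unsuccessful bid: $64,830,000 → clearing price.

D, B; each pays $64,830,000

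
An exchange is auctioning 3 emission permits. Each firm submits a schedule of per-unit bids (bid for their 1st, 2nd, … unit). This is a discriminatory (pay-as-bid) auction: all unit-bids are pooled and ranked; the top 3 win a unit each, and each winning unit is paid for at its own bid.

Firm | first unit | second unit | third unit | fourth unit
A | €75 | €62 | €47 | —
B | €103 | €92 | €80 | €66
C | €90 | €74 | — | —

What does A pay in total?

All unit-bids, highest first — top 3: 103 (B-1), 92 (B-2), 90 (C-1)
Next rejected bid: €80 (not a price — pay-as-bid).
A wins no units.

A pays €0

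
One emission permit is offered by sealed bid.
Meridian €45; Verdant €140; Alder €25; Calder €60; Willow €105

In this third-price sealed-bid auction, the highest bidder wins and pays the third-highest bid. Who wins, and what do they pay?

Verdant pays €60

Sorting bids: 140 (Verdant) > 105 (Willow) > 60 (Calder) > 45 (Meridian) > 25 (Alder)
Verdant is highest; pays the third-highest bid, €60.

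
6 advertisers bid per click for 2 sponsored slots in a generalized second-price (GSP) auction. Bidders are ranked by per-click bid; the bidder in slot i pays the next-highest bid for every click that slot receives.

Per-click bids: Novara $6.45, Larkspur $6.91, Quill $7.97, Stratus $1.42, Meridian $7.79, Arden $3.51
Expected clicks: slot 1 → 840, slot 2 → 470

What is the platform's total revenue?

Per-click bids in order: $7.97 (Quill) > $7.79 (Meridian) > $6.91 (Larkspur) > …
Slot 1: Quill pays $7.79 × 840 = $6543.60
Slot 2: Meridian pays $6.91 × 470 = $3247.70
Total = $9791.30

Total revenue: $9791.30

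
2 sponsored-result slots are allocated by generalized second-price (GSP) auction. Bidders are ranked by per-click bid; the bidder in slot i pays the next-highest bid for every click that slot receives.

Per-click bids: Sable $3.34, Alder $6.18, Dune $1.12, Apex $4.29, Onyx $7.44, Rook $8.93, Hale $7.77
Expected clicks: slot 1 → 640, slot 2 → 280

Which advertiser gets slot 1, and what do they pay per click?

Rook; $7.77 per click

Sorting advertisers: $8.93 (Rook) > $7.77 (Hale) > $7.44 (Onyx) > …
Slot 1 goes to the first-ranked bidder, Rook, who pays the next bid down: $7.77/click.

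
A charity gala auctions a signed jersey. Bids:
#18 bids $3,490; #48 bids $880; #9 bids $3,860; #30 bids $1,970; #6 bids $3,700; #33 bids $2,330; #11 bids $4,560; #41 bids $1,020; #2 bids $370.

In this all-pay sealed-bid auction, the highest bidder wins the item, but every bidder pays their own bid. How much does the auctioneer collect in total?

Total revenue: $22,180

Bids in order: 4,560 (#11) > 3,860 (#9) > 3,700 (#6) > 3,490 (#18) > 2,330 (#33) > 1,970 (#30) > …
#11 wins with the top bid; all bids are sunk regardless.
Every bidder forfeits their bid regardless of winning.
Revenue = 3,490 + 880 + 3,860 + 1,970 + 3,700 + 2,330 + 4,560 + 1,020 + 370 = $22,180.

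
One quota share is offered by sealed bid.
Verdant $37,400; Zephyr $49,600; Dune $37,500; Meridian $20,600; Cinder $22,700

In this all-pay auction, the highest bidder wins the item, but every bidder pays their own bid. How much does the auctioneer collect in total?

Bids ranked: 49,600 (Zephyr) > 37,500 (Dune) > 37,400 (Verdant) > 22,700 (Cinder) > 20,600 (Meridian)
Every bidder forfeits their bid regardless of winning.
Revenue = 37,400 + 49,600 + 37,500 + 20,600 + 22,700 = $167,800.

Total revenue: $167,800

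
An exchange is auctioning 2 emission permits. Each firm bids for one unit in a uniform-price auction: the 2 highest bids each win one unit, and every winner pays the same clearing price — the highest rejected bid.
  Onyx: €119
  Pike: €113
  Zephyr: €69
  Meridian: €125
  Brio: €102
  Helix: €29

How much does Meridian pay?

Sorting: 125 (Meridian), 119 (Onyx), 113 (Pike), 102 (Brio), …
The 2 highest are Meridian, Onyx.
Highest unsuccessful bid: €113 → clearing price.
Meridian wins → pays €113.

Meridian pays €113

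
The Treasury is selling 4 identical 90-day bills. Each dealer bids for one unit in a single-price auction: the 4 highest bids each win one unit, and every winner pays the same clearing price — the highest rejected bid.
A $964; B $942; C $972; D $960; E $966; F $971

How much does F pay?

F pays $960

Sorting: 972 (C), 971 (F), 966 (E), 964 (A), 960 (D), 942 (B)
Top 4: C, F, E, A.
Clearing price = highest rejected bid = $960.
F wins → pays $960.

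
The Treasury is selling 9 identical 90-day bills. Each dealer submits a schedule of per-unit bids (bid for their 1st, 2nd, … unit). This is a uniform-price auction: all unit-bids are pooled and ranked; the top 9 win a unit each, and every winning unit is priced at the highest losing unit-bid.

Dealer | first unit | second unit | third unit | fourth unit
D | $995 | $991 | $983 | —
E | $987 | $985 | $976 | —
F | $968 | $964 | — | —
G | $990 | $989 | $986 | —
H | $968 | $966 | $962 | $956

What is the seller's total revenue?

Pooled unit-bids ranked (top 9): 995 (D-1), 991 (D-2), 990 (G-1), 989 (G-2), 987 (E-1), 986 (G-3), 985 (E-2), 983 (D-3), 976 (E-3)
First bid not allocated: $968.
Allocation: D 3, E 3, G 3. Every unit priced at $968.
Revenue = 9 × 968 = $8,712.

Total revenue: $8,712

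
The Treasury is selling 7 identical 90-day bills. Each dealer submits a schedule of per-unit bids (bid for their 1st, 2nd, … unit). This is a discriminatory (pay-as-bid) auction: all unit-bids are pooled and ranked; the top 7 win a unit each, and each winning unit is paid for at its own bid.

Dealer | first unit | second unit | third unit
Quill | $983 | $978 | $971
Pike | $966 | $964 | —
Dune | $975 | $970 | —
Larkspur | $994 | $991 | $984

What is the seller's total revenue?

Pooled unit-bids ranked (top 7): 994 (Larkspur-1), 991 (Larkspur-2), 984 (Larkspur-3), 983 (Quill-1), 978 (Quill-2), 975 (Dune-1), 971 (Quill-3)
Next rejected bid: $970 (not a price — pay-as-bid).
Each winning unit pays its own bid.
Revenue = 994 + 991 + 984 + 983 + 978 + 975 + 971 = $6,876.

Total revenue: $6,876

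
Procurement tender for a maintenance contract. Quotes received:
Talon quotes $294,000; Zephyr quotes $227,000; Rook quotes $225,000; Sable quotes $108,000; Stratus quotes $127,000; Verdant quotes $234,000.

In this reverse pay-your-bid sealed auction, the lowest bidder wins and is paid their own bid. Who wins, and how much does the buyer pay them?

Rule: the lowest bidder wins and is paid their own bid.
Bids in order: 108,000 (Sable) < 127,000 (Stratus) < 225,000 (Rook) < 227,000 (Zephyr) < 234,000 (Verdant) < 294,000 (Talon)
Sable has the lowest bid and is paid exactly that: $108,000.

Sable is paid $108,000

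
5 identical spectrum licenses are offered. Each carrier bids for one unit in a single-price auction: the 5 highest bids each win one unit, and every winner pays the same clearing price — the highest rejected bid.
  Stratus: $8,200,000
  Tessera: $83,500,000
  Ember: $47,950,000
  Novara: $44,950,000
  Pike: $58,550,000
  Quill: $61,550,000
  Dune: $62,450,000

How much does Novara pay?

Novara pays $0

Sorting: 83,500,000 (Tessera), 62,450,000 (Dune), 61,550,000 (Quill), 58,550,000 (Pike), 47,950,000 (Ember), 44,950,000 (Novara), 8,200,000 (Stratus)
Top 5: Tessera, Dune, Quill, Pike, Ember.
Clearing price = highest rejected bid = $44,950,000.
Novara does not win → pays $0.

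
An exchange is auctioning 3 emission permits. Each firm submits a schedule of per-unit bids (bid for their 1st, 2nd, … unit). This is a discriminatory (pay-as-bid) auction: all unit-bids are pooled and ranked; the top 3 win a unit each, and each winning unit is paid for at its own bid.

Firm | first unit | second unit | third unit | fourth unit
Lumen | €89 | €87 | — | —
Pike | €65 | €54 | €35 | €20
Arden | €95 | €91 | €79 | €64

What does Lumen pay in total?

All unit-bids, highest first — top 3: 95 (Arden-1), 91 (Arden-2), 89 (Lumen-1)
Next rejected bid: €87 (not a price — pay-as-bid).
Lumen's winning unit-bids: 89 = €89.

Lumen pays €89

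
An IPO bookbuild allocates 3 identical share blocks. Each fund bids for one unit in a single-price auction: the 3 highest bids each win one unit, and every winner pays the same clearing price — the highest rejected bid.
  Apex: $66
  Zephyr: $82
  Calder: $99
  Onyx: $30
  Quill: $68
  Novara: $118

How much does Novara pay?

Novara pays $68

Ordering the bids: 118 (Novara), 99 (Calder), 82 (Zephyr), 68 (Quill), 66 (Apex), …
Top 3: Novara, Calder, Zephyr.
Clearing price = highest rejected bid = $68.
Novara wins → pays $68.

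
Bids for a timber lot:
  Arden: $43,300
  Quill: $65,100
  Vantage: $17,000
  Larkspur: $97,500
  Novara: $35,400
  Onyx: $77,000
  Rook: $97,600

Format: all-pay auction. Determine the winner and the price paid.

Rook pays $97,600

Rule: the highest bidder wins the item, but every bidder pays their own bid.
Bids in order: 97,600 (Rook) > 97,500 (Larkspur) > 77,000 (Onyx) > 65,100 (Quill) > 43,300 (Arden) > 35,400 (Novara) > …
Rook wins with the top bid; all bids are sunk regardless.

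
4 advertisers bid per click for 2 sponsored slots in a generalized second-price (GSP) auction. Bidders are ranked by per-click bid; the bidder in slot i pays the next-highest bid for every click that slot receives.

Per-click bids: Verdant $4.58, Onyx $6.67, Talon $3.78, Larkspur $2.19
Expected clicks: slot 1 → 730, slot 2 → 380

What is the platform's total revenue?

Ranked by bid: $6.67 (Onyx) > $4.58 (Verdant) > $3.78 (Talon) > …
Slot 1: Onyx pays $4.58 × 730 = $3343.40
Slot 2: Verdant pays $3.78 × 380 = $1436.40
Total = $4779.80

Total revenue: $4779.80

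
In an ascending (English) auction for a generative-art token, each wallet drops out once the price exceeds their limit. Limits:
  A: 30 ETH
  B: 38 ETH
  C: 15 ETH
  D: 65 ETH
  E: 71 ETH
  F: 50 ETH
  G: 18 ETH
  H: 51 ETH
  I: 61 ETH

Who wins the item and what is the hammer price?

Rule: the price rises until one bidder remains; the winner pays the price at which the last rival dropped out.
Limits ranked: 71 (E) > 65 (D) > 61 (I) > 51 (H) > 50 (F) > 38 (B) > …
Bidding ends when D exits at 65 ETH; E takes it.

E wins at 65 ETH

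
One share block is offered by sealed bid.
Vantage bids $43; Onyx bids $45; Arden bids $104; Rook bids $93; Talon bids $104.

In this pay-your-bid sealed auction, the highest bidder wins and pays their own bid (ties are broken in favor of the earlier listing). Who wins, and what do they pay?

Bids in order: 104 (Arden) > 104 (Talon) > 93 (Rook) > 45 (Onyx) > 43 (Vantage)
Tie at $104 → Arden wins by tie-break.
First-price: Arden pays what they bid, $104.

Arden pays $104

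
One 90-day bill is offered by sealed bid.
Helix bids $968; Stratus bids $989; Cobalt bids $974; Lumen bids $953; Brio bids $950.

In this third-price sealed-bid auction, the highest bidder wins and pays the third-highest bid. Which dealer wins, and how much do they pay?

Third-price sealed-bid auction: the highest bidder wins and pays the third-highest bid.
Bids ranked: 989 (Stratus) > 974 (Cobalt) > 968 (Helix) > 953 (Lumen) > 950 (Brio)
Stratus wins; payment is bid #3 in the ranking = $968.

Stratus pays $968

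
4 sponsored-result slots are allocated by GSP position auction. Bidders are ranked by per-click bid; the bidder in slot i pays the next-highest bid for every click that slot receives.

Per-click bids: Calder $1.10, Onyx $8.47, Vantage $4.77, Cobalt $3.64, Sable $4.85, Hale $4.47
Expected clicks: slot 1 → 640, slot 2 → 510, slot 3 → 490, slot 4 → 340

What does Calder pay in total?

Per-click bids in order: $8.47 (Onyx) > $4.85 (Sable) > $4.77 (Vantage) > $4.47 (Hale) > $3.64 (Cobalt) > …
Calder ranks below slot 4 → no slot, pays nothing.

Calder pays $0.00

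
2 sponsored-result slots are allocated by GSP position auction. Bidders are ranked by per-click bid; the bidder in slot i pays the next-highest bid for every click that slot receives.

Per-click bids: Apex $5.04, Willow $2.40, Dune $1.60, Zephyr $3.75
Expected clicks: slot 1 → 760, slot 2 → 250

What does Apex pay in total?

Ranked by bid: $5.04 (Apex) > $3.75 (Zephyr) > $2.40 (Willow) > …
Apex holds slot 1 → pays next bid $3.75 × 760 clicks = $2850.00.

Apex pays $2850.00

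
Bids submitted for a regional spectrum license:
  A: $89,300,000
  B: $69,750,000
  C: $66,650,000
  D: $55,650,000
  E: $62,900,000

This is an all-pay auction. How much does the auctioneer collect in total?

Total revenue: $344,250,000

Sorting bids: 89,300,000 (A) > 69,750,000 (B) > 66,650,000 (C) > 62,900,000 (E) > 55,650,000 (D)
A wins with the top bid; all bids are sunk regardless.
Every bidder forfeits their bid regardless of winning.
Revenue = 89,300,000 + 69,750,000 + 66,650,000 + 55,650,000 + 62,900,000 = $344,250,000.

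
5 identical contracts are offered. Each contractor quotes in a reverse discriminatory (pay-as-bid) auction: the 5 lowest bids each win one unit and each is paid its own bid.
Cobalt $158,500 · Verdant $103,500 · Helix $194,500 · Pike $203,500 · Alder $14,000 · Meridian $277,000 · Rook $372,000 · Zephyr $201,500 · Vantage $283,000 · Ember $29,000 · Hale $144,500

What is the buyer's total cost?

Ordering the bids: 14,000 (Alder), 29,000 (Ember), 103,500 (Verdant), 144,500 (Hale), 158,500 (Cobalt), 194,500 (Helix), 201,500 (Zephyr), …
Lowest 5: Alder, Ember, Verdant, Hale, Cobalt.
Total cost = 14,000 + 29,000 + 103,500 + 144,500 + 158,500 = $449,500.

Total cost: $449,500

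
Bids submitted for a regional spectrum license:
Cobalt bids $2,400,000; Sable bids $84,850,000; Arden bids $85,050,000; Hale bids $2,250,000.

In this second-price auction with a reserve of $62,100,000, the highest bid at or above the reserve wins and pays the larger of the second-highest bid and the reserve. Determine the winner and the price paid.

Bids in order: 85,050,000 (Arden) > 84,850,000 (Sable) > 2,400,000 (Cobalt) > 2,250,000 (Hale)
Highest eligible bid: Arden at $85,050,000.
Second-highest bid $84,850,000 exceeds the reserve $62,100,000 → payment $84,850,000.

Arden pays $84,850,000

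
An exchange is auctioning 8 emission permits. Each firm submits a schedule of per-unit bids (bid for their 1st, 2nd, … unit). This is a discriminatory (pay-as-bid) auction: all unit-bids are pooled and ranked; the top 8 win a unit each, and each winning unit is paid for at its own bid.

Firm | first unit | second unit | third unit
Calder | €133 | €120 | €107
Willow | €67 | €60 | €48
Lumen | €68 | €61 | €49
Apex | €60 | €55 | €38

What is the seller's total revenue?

Total revenue: €676

All unit-bids, highest first — top 8: 133 (Calder-1), 120 (Calder-2), 107 (Calder-3), 68 (Lumen-1), 67 (Willow-1), 61 (Lumen-2), 60 (Willow-2), 60 (Apex-1)
Next rejected bid: €55 (not a price — pay-as-bid).
Each winning unit pays its own bid.
Revenue = 133 + 120 + 107 + 68 + 67 + 61 + 60 + 60 = €676.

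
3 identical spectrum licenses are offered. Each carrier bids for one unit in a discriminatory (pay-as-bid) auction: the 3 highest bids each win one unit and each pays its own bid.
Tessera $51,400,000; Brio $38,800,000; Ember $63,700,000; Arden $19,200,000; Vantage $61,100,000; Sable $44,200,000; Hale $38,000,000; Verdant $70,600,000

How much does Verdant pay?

Sorting: 70,600,000 (Verdant), 63,700,000 (Ember), 61,100,000 (Vantage), 51,400,000 (Tessera), 44,200,000 (Sable), …
The 3 highest are Verdant, Ember, Vantage.
Verdant wins → own bid $70,600,000.

Verdant pays $70,600,000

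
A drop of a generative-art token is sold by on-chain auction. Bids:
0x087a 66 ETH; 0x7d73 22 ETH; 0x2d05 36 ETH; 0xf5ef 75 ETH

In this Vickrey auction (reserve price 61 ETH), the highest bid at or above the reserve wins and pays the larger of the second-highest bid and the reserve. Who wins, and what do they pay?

Bids in order: 75 (0xf5ef) > 66 (0x087a) > 36 (0x2d05) > 22 (0x7d73)
0xf5ef has the top bid at or above the reserve (75 ETH).
max(second-highest 66 ETH, reserve 61 ETH) = 66 ETH; the reserve does not bind.

0xf5ef pays 66 ETH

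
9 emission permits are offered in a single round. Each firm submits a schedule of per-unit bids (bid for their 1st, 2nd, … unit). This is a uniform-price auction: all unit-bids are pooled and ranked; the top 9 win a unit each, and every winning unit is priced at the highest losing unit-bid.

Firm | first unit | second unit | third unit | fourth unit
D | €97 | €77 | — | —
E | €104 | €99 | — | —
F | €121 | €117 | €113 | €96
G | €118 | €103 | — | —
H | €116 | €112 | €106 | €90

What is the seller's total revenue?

Pooled unit-bids ranked (top 9): 121 (F-1), 118 (G-1), 117 (F-2), 116 (H-1), 113 (F-3), 112 (H-2), 106 (H-3), 104 (E-1), 103 (G-2)
First bid not allocated: €99.
Allocation: E 1, F 3, G 2, H 3. Every unit priced at €99.
Revenue = 9 × 99 = €891.

Total revenue: €891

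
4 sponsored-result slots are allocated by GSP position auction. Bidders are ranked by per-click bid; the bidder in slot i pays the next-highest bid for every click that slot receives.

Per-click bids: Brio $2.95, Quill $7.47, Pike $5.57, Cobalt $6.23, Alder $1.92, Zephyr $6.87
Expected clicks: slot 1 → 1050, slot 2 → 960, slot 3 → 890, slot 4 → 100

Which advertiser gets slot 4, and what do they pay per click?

Sorting advertisers: $7.47 (Quill) > $6.87 (Zephyr) > $6.23 (Cobalt) > $5.57 (Pike) > $2.95 (Brio) > …
Slot 4 goes to the fourth-ranked bidder, Pike, who pays the next bid down: $2.95/click.

Pike; $2.95 per click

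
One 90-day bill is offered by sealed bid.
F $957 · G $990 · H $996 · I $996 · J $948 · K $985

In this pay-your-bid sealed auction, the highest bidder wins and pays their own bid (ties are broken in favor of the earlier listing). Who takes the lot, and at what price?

Bids ranked: 996 (H) > 996 (I) > 990 (G) > 985 (K) > 957 (F) > 948 (J)
Tie at $996 → H wins by tie-break.
First-price: H pays what they bid, $996.

H pays $996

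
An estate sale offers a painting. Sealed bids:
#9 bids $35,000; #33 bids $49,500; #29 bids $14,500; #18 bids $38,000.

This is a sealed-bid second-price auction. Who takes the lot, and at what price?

Bids in order: 49,500 (#33) > 38,000 (#18) > 35,000 (#9) > 14,500 (#29)
#33 wins with the highest bid; price is set by the runner-up at $38,000.

#33 pays $38,000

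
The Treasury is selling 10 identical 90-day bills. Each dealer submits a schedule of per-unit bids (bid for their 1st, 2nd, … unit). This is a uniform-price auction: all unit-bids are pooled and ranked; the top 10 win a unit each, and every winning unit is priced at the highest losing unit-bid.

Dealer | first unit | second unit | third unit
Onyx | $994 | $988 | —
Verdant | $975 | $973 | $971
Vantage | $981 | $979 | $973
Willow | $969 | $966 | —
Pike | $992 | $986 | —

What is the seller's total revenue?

Merging the schedules and taking the best 10: 994 (Onyx-1), 992 (Pike-1), 988 (Onyx-2), 986 (Pike-2), 981 (Vantage-1), 979 (Vantage-2), 975 (Verdant-1), 973 (Verdant-2), 973 (Vantage-3), 971 (Verdant-3)
First bid not allocated: $969.
Allocation: Onyx 2, Pike 2, Vantage 3, Verdant 3. Every unit priced at $969.
Revenue = 10 × 969 = $9,690.

Total revenue: $9,690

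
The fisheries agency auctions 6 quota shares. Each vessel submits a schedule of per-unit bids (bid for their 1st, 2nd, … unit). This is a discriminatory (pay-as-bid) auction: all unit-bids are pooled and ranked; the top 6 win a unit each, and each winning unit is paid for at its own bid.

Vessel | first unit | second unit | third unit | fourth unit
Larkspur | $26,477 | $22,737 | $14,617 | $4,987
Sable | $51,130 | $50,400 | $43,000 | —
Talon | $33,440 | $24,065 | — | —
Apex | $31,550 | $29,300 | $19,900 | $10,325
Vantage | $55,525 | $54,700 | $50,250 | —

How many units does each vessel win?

All unit-bids, highest first — top 6: 55,525 (Vantage-1), 54,700 (Vantage-2), 51,130 (Sable-1), 50,400 (Sable-2), 50,250 (Vantage-3), 43,000 (Sable-3)
Next rejected bid: $33,440 (not a price — pay-as-bid).
Allocation: Sable 3, Vantage 3.

Sable 3, Vantage 3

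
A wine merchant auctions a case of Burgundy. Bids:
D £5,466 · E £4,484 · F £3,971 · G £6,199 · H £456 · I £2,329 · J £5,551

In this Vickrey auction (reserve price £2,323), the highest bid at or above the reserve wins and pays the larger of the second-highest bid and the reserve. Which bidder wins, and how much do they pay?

G pays £5,551

Sorting bids: 6,199 (G) > 5,551 (J) > 5,466 (D) > 4,484 (E) > 3,971 (F) > 2,329 (I) > …
Highest eligible bid: G at £6,199.
max(second-highest £5,551, reserve £2,323) = £5,551; the reserve does not bind.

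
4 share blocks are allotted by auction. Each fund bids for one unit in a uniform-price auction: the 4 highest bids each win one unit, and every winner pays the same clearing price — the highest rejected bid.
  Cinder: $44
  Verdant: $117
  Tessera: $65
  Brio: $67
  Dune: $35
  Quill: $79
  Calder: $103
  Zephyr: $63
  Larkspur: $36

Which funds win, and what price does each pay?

Sorting: 117 (Verdant), 103 (Calder), 79 (Quill), 67 (Brio), 65 (Tessera), 63 (Zephyr), …
Top 4: Verdant, Calder, Quill, Brio.
Clearing price = highest rejected bid = $65.

Verdant, Calder, Quill, Brio; each pays $65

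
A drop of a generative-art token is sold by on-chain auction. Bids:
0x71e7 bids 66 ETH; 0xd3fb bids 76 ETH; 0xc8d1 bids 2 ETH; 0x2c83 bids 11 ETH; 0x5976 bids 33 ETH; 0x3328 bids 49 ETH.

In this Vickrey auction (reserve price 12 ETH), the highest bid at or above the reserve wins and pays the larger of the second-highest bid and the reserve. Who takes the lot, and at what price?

Vickrey auction (reserve price 12 ETH): the highest bid at or above the reserve wins and pays the larger of the second-highest bid and the reserve.
Bids in order: 76 (0xd3fb) > 66 (0x71e7) > 49 (0x3328) > 33 (0x5976) > 11 (0x2c83) > 2 (0xc8d1)
Highest eligible bid: 0xd3fb at 76 ETH.
Second-highest bid 66 ETH exceeds the reserve 12 ETH → payment 66 ETH.

0xd3fb pays 66 ETH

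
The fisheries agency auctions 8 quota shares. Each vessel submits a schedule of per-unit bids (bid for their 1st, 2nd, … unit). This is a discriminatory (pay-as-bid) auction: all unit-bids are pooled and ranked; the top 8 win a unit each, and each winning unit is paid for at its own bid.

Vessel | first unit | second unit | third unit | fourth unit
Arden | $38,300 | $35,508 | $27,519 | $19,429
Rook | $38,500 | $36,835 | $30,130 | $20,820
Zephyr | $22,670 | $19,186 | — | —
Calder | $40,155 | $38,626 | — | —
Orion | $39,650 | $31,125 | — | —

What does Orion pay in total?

All unit-bids, highest first — top 8: 40,155 (Calder-1), 39,650 (Orion-1), 38,626 (Calder-2), 38,500 (Rook-1), 38,300 (Arden-1), 36,835 (Rook-2), 35,508 (Arden-2), 31,125 (Orion-2)
Next rejected bid: $30,130 (not a price — pay-as-bid).
Orion's winning unit-bids: 39,650 + 31,125 = $70,775.

Orion pays $70,775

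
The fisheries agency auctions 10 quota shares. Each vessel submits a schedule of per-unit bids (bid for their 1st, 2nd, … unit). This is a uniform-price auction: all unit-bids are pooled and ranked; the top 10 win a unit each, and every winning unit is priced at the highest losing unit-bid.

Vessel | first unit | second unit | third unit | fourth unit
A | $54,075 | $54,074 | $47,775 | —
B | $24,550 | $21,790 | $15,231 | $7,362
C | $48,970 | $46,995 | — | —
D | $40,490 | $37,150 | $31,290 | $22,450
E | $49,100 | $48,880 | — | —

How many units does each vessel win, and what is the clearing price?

All unit-bids, highest first — top 10: 54,075 (A-1), 54,074 (A-2), 49,100 (E-1), 48,970 (C-1), 48,880 (E-2), 47,775 (A-3), 46,995 (C-2), 40,490 (D-1), 37,150 (D-2), 31,290 (D-3)
Highest rejected unit-bid = $24,550.
Allocation: A 3, C 2, D 3, E 2.

A 3, C 2, D 3, E 2; clearing price $24,550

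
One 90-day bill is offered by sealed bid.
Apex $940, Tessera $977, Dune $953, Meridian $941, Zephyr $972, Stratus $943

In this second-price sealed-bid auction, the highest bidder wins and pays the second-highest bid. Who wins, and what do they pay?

Rule: the highest bidder wins and pays the second-highest bid.
Bids in order: 977 (Tessera) > 972 (Zephyr) > 953 (Dune) > 943 (Stratus) > 941 (Meridian) > 940 (Apex)
Second-price: Tessera pays Zephyr's bid of $972.

Tessera pays $972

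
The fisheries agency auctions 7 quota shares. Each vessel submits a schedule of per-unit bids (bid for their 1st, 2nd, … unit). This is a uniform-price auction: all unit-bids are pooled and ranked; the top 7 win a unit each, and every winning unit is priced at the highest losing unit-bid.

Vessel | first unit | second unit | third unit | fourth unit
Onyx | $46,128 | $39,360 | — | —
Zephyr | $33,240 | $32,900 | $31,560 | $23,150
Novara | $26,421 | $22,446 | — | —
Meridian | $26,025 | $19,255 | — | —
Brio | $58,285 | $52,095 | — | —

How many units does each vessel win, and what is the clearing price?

All unit-bids, highest first — top 7: 58,285 (Brio-1), 52,095 (Brio-2), 46,128 (Onyx-1), 39,360 (Onyx-2), 33,240 (Zephyr-1), 32,900 (Zephyr-2), 31,560 (Zephyr-3)
First bid not allocated: $26,421.
Allocation: Brio 2, Onyx 2, Zephyr 3.

Brio 2, Onyx 2, Zephyr 3; clearing price $26,421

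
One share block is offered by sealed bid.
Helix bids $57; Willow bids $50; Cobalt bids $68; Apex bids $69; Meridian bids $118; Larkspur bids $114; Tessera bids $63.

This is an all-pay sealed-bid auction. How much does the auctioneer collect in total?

Total revenue: $539

All-pay sealed-bid auction: the highest bidder wins the item, but every bidder pays their own bid.
Bids ranked: 118 (Meridian) > 114 (Larkspur) > 69 (Apex) > 68 (Cobalt) > 63 (Tessera) > 57 (Helix) > …
Meridian wins with the top bid; all bids are sunk regardless.
Every bidder forfeits their bid regardless of winning.
Revenue = 57 + 50 + 68 + 69 + 118 + 114 + 63 = $539.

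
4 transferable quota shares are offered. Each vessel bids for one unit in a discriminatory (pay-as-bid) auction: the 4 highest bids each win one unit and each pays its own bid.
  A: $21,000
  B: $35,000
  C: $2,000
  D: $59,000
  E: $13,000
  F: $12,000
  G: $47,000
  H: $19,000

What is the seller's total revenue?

Bids ranked high→low: 59,000 (D), 47,000 (G), 35,000 (B), 21,000 (A), 19,000 (H), 13,000 (E), …
Winners (4 units): D, G, B, A.
Total revenue = 59,000 + 47,000 + 35,000 + 21,000 = $162,000.

Total revenue: $162,000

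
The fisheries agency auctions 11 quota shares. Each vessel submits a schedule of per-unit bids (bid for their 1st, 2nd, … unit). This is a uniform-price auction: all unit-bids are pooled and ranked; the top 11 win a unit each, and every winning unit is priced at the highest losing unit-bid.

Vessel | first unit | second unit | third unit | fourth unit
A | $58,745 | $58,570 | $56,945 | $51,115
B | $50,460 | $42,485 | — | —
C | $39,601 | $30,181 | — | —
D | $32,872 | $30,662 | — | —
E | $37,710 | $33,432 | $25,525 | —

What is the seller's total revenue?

All unit-bids, highest first — top 11: 58,745 (A-1), 58,570 (A-2), 56,945 (A-3), 51,115 (A-4), 50,460 (B-1), 42,485 (B-2), 39,601 (C-1), 37,710 (E-1), 33,432 (E-2), 32,872 (D-1), 30,662 (D-2)
First bid not allocated: $30,181.
Allocation: A 4, B 2, C 1, D 2, E 2. Every unit priced at $30,181.
Revenue = 11 × 30,181 = $331,991.

Total revenue: $331,991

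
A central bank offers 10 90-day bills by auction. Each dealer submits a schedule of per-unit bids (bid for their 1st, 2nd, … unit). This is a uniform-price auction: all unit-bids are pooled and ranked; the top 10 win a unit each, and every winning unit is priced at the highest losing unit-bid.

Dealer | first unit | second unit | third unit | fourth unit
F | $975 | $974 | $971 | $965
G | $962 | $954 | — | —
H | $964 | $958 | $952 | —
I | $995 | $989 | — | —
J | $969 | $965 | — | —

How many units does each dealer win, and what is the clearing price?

All unit-bids, highest first — top 10: 995 (I-1), 989 (I-2), 975 (F-1), 974 (F-2), 971 (F-3), 969 (J-1), 965 (F-4), 965 (J-2), 964 (H-1), 962 (G-1)
First bid not allocated: $958.
Allocation: F 4, G 1, H 1, I 2, J 2.

F 4, G 1, H 1, I 2, J 2; clearing price $958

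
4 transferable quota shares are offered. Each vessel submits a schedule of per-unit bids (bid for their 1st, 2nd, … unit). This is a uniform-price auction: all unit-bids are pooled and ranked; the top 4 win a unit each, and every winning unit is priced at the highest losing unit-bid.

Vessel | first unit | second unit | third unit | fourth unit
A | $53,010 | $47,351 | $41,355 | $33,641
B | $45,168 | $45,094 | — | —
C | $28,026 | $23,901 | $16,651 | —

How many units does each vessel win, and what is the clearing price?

A 2, B 2; clearing price $41,355

Pooled unit-bids ranked (top 4): 53,010 (A-1), 47,351 (A-2), 45,168 (B-1), 45,094 (B-2)
The (k+1)-th unit-bid is $41,355.
Allocation: A 2, B 2.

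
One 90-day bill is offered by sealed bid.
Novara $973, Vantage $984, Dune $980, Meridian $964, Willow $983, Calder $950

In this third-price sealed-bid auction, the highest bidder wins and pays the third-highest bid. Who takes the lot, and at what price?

Vantage pays $980

Bids in order: 984 (Vantage) > 983 (Willow) > 980 (Dune) > 973 (Novara) > 964 (Meridian) > 950 (Calder)
Vantage is highest; pays the third-highest bid, $980.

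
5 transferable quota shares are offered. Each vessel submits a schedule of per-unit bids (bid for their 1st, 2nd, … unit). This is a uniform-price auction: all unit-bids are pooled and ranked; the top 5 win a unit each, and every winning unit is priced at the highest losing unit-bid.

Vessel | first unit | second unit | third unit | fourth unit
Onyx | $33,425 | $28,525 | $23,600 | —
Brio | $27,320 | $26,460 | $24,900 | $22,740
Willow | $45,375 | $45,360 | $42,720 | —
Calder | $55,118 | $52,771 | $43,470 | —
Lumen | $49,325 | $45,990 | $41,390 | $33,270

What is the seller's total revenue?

All unit-bids, highest first — top 5: 55,118 (Calder-1), 52,771 (Calder-2), 49,325 (Lumen-1), 45,990 (Lumen-2), 45,375 (Willow-1)
First bid not allocated: $45,360.
Allocation: Calder 2, Lumen 2, Willow 1. Every unit priced at $45,360.
Revenue = 5 × 45,360 = $226,800.

Total revenue: $226,800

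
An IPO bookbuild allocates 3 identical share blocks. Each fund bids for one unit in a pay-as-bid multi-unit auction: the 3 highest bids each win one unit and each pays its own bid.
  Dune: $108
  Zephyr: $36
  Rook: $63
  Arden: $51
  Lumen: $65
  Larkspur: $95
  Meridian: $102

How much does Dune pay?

Sorting: 108 (Dune), 102 (Meridian), 95 (Larkspur), 65 (Lumen), 63 (Rook), …
Top 3: Dune, Meridian, Larkspur.
Dune wins → own bid $108.

Dune pays $108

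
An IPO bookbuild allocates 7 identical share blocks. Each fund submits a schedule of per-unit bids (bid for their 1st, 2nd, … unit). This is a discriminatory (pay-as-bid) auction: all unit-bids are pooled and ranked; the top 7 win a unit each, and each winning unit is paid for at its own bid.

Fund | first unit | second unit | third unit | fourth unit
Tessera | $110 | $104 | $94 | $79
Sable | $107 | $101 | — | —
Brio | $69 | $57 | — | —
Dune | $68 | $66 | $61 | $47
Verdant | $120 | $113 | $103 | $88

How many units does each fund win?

Sable 2, Tessera 2, Verdant 3

All unit-bids, highest first — top 7: 120 (Verdant-1), 113 (Verdant-2), 110 (Tessera-1), 107 (Sable-1), 104 (Tessera-2), 103 (Verdant-3), 101 (Sable-2)
Next rejected bid: $94 (not a price — pay-as-bid).
Allocation: Sable 2, Tessera 2, Verdant 3.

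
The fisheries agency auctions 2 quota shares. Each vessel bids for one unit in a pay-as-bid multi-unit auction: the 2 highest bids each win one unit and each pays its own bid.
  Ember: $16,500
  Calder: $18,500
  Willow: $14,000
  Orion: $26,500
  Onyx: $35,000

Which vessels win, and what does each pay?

Ordering the bids: 35,000 (Onyx), 26,500 (Orion), 18,500 (Calder), 16,500 (Ember), …
Winners (2 units): Onyx, Orion.
Each winner pays its own bid: Onyx $35,000, Orion $26,500.

Onyx $35,000, Orion $26,500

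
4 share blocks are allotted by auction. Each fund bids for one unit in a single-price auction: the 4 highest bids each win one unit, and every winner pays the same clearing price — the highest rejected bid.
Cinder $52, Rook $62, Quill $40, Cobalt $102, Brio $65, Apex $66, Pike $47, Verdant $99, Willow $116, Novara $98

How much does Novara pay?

Sorting: 116 (Willow), 102 (Cobalt), 99 (Verdant), 98 (Novara), 66 (Apex), 65 (Brio), …
Top 4: Willow, Cobalt, Verdant, Novara.
Highest unsuccessful bid: $66 → clearing price.
Novara wins → pays $66.

Novara pays $66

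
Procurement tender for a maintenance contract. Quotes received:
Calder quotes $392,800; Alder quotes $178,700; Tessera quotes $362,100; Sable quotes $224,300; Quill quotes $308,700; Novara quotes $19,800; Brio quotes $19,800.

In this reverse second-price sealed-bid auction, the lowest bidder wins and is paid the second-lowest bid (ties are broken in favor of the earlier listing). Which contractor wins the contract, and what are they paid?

Novara is paid $19,800

Sorting bids: 19,800 (Novara) < 19,800 (Brio) < 178,700 (Alder) < 224,300 (Sable) < 308,700 (Quill) < 362,100 (Tessera) < …
Novara and Brio tie at $19,800; tie-break gives it to Novara.
Novara wins with the lowest bid; price is set by the runner-up at $19,800.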